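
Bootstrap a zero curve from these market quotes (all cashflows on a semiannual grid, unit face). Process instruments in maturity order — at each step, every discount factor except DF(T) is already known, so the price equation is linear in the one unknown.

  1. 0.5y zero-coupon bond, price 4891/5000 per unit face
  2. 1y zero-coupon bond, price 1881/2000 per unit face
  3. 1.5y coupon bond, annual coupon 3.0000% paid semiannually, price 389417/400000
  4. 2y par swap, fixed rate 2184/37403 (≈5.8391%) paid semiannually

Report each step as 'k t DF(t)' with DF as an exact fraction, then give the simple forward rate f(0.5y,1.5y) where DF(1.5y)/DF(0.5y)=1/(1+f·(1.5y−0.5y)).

1 1/2 4891/5000
2 1 1881/2000
3 3/2 2327/2500
4 2 2227/2500
f(0.5y,1.5y) = ((4891/5000)/(2327/2500) − 1)/(1) = 237/4654 ≈ 5.0924%

step 1 [0.5y] zero: DF = P = 4891/5000 ≈ 0.978200
step 2 [1y] zero: DF = P = 1881/2000 ≈ 0.940500
step 3 [1.5y] bond c/2=3/200: DF=(389417/400000 − 3/200·(0.978200+0.940500))/(1+3/200) = 2327/2500 ≈ 0.930800
step 4 [2y] swap r/2=1092/37403: DF=(1 − 1092/37403·(0.978200+0.940500+0.930800))/(1+1092/37403) = 2227/2500 ≈ 0.890800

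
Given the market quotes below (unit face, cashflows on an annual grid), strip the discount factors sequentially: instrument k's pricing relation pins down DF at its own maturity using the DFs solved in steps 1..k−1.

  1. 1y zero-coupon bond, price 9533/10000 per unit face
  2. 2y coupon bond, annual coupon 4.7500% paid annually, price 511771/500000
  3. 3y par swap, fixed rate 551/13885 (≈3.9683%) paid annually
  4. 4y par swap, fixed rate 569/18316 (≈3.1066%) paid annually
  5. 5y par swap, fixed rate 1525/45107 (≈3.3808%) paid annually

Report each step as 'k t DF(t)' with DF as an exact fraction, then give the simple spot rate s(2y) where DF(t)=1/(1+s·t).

step 1 [1y] zero: DF = P = 9533/10000 ≈ 0.953300
step 2 [2y] bond c/1=19/400: DF=(511771/500000 − 19/400·(0.953300))/(1+19/400) = 9339/10000 ≈ 0.933900
step 3 [3y] swap r/1=551/13885: DF=(1 − 551/13885·(0.953300+0.933900))/(1+551/13885) = 4449/5000 ≈ 0.889800
step 4 [4y] swap r/1=569/18316: DF=(1 − 569/18316·(0.953300+0.933900+0.889800))/(1+569/18316) = 4431/5000 ≈ 0.886200
step 5 [5y] swap r/1=1525/45107: DF=(1 − 1525/45107·(0.953300+0.933900+0.889800+0.886200))/(1+1525/45107) = 339/400 ≈ 0.847500

1 1 9533/10000
2 2 9339/10000
3 3 4449/5000
4 4 4431/5000
5 5 339/400
s(2y) = (1/(9339/10000) − 1)/(2) = 661/18678 ≈ 3.5389%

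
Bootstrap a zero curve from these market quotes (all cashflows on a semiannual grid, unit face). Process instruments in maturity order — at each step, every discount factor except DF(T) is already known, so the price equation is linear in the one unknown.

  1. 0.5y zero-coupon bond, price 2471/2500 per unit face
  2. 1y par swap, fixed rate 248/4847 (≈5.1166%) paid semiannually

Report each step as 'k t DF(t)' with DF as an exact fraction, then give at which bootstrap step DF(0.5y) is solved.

1 1/2 2471/2500
2 1 594/625
DF(0.5y) is solved at step 1

step 1 [0.5y] zero: DF = P = 2471/2500 ≈ 0.988400
step 2 [1y] swap r/2=124/4847: DF=(1 − 124/4847·(0.988400))/(1+124/4847) = 594/625 ≈ 0.950400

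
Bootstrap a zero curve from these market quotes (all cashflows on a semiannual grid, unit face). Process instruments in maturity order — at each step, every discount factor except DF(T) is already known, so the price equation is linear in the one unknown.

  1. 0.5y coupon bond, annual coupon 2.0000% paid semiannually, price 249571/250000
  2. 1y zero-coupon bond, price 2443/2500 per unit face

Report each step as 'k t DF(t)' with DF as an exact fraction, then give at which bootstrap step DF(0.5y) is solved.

step 1 [0.5y] bond c/2=1/100: DF=(249571/250000 − 1/100·(0))/(1+1/100) = 2471/2500 ≈ 0.988400
step 2 [1y] zero: DF = P = 2443/2500 ≈ 0.977200

1 1/2 2471/2500
2 1 2443/2500
DF(0.5y) is solved at step 1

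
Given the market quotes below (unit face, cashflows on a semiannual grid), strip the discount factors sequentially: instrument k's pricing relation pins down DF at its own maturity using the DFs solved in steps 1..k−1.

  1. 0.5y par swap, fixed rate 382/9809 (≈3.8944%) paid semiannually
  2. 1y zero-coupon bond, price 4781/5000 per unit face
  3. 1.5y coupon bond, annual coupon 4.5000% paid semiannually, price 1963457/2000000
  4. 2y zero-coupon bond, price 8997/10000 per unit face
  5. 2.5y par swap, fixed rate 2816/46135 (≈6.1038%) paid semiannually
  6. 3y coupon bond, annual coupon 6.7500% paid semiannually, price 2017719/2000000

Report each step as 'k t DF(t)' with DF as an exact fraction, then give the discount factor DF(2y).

step 1 [0.5y] swap r/2=191/9809: DF=(1 − 191/9809·(0))/(1+191/9809) = 9809/10000 ≈ 0.980900
step 2 [1y] zero: DF = P = 4781/5000 ≈ 0.956200
step 3 [1.5y] bond c/2=9/400: DF=(1963457/2000000 − 9/400·(0.980900+0.956200))/(1+9/400) = 367/400 ≈ 0.917500
step 4 [2y] zero: DF = P = 8997/10000 ≈ 0.899700
step 5 [2.5y] swap r/2=1408/46135: DF=(1 − 1408/46135·(0.980900+0.956200+0.917500+0.899700))/(1+1408/46135) = 537/625 ≈ 0.859200
step 6 [3y] bond c/2=27/800: DF=(2017719/2000000 − 27/800·(0.980900+0.956200+0.917500+0.899700+0.859200))/(1+27/800) = 8253/10000 ≈ 0.825300

1 1/2 9809/10000
2 1 4781/5000
3 3/2 367/400
4 2 8997/10000
5 5/2 537/625
6 3 8253/10000
DF(2y) = 8997/10000 ≈ 0.899700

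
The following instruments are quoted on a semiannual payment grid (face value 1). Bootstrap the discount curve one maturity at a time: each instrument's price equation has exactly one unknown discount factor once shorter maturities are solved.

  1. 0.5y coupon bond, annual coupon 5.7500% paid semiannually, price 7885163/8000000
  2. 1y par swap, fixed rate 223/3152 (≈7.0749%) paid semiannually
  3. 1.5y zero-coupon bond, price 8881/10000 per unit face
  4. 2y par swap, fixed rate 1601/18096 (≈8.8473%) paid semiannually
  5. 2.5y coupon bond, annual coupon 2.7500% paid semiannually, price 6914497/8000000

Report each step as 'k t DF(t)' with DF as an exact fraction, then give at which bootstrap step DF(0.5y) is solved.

1 1/2 9581/10000
2 1 9331/10000
3 3/2 8881/10000
4 2 8399/10000
5 5/2 1607/2000
DF(0.5y) is solved at step 1

step 1 [0.5y] bond c/2=23/800: DF=(7885163/8000000 − 23/800·(0))/(1+23/800) = 9581/10000 ≈ 0.958100
step 2 [1y] swap r/2=223/6304: DF=(1 − 223/6304·(0.958100))/(1+223/6304) = 9331/10000 ≈ 0.933100
step 3 [1.5y] zero: DF = P = 8881/10000 ≈ 0.888100
step 4 [2y] swap r/2=1601/36192: DF=(1 − 1601/36192·(0.958100+0.933100+0.888100))/(1+1601/36192) = 8399/10000 ≈ 0.839900
step 5 [2.5y] bond c/2=11/800: DF=(6914497/8000000 − 11/800·(0.958100+0.933100+0.888100+0.839900))/(1+11/800) = 1607/2000 ≈ 0.803500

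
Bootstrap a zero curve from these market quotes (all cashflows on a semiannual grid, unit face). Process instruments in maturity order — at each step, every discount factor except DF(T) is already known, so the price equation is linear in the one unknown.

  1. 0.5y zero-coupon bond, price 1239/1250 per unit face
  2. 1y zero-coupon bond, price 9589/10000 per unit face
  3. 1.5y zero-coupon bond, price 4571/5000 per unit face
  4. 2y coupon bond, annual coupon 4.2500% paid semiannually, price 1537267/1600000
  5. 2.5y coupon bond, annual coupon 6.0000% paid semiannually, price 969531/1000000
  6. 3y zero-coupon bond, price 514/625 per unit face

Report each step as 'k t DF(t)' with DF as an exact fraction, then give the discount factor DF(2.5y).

step 1 [0.5y] zero: DF = P = 1239/1250 ≈ 0.991200
step 2 [1y] zero: DF = P = 9589/10000 ≈ 0.958900
step 3 [1.5y] zero: DF = P = 4571/5000 ≈ 0.914200
step 4 [2y] bond c/2=17/800: DF=(1537267/1600000 − 17/800·(0.991200+0.958900+0.914200))/(1+17/800) = 2203/2500 ≈ 0.881200
step 5 [2.5y] bond c/2=3/100: DF=(969531/1000000 − 3/100·(0.991200+0.958900+0.914200+0.881200))/(1+3/100) = 4161/5000 ≈ 0.832200
step 6 [3y] zero: DF = P = 514/625 ≈ 0.822400

1 1/2 1239/1250
2 1 9589/10000
3 3/2 4571/5000
4 2 2203/2500
5 5/2 4161/5000
6 3 514/625
DF(2.5y) = 4161/5000 ≈ 0.832200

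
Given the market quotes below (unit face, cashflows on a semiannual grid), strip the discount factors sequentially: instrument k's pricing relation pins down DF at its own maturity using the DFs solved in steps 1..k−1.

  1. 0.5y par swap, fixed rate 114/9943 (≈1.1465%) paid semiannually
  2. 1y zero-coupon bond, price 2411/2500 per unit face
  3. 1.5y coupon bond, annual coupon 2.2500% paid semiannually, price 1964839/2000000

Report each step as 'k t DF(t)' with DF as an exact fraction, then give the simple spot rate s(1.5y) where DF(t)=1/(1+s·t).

1 1/2 9943/10000
2 1 2411/2500
3 3/2 9497/10000
s(1.5y) = (1/(9497/10000) − 1)/(3/2) = 1006/28491 ≈ 3.5309%

step 1 [0.5y] swap r/2=57/9943: DF=(1 − 57/9943·(0))/(1+57/9943) = 9943/10000 ≈ 0.994300
step 2 [1y] zero: DF = P = 2411/2500 ≈ 0.964400
step 3 [1.5y] bond c/2=9/800: DF=(1964839/2000000 − 9/800·(0.994300+0.964400))/(1+9/800) = 9497/10000 ≈ 0.949700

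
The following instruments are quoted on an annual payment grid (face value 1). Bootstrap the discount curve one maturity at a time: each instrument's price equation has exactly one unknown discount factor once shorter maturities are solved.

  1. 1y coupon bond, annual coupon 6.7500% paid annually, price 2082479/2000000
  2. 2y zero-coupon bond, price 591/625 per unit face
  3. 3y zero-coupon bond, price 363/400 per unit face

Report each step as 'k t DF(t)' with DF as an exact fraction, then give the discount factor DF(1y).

step 1 [1y] bond c/1=27/400: DF=(2082479/2000000 − 27/400·(0))/(1+27/400) = 4877/5000 ≈ 0.975400
step 2 [2y] zero: DF = P = 591/625 ≈ 0.945600
step 3 [3y] zero: DF = P = 363/400 ≈ 0.907500

1 1 4877/5000
2 2 591/625
3 3 363/400
DF(1y) = 4877/5000 ≈ 0.975400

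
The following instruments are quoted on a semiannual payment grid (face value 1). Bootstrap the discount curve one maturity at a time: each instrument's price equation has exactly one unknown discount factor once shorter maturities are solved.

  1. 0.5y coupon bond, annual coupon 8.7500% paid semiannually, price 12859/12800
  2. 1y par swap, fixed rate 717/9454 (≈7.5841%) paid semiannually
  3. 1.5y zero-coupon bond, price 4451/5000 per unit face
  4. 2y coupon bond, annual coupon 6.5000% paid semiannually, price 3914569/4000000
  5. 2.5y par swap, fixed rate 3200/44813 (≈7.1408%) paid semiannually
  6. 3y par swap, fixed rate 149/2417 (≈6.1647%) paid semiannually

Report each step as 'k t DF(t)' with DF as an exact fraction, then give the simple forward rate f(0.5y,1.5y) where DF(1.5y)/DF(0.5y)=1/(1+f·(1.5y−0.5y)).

1 1/2 77/80
2 1 9283/10000
3 3/2 4451/5000
4 2 8603/10000
5 5/2 21/25
6 3 8361/10000
f(0.5y,1.5y) = ((77/80)/(4451/5000) − 1)/(1) = 723/8902 ≈ 8.1218%

step 1 [0.5y] bond c/2=7/160: DF=(12859/12800 − 7/160·(0))/(1+7/160) = 77/80 ≈ 0.962500
step 2 [1y] swap r/2=717/18908: DF=(1 − 717/18908·(0.962500))/(1+717/18908) = 9283/10000 ≈ 0.928300
step 3 [1.5y] zero: DF = P = 4451/5000 ≈ 0.890200
step 4 [2y] bond c/2=13/400: DF=(3914569/4000000 − 13/400·(0.962500+0.928300+0.890200))/(1+13/400) = 8603/10000 ≈ 0.860300
step 5 [2.5y] swap r/2=1600/44813: DF=(1 − 1600/44813·(0.962500+0.928300+0.890200+0.860300))/(1+1600/44813) = 21/25 ≈ 0.840000
step 6 [3y] swap r/2=149/4834: DF=(1 − 149/4834·(0.962500+0.928300+0.890200+0.860300+0.840000))/(1+149/4834) = 8361/10000 ≈ 0.836100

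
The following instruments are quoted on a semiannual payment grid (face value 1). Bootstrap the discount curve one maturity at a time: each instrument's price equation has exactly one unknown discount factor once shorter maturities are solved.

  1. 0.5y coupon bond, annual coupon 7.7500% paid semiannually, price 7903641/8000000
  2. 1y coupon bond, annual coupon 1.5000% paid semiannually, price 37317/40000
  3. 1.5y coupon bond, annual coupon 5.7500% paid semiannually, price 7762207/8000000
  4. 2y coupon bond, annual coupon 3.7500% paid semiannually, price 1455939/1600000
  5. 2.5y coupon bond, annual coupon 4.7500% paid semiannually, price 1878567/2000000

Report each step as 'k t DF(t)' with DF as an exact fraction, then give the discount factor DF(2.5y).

1 1/2 9511/10000
2 1 9189/10000
3 3/2 8909/10000
4 2 1053/1250
5 5/2 8339/10000
DF(2.5y) = 8339/10000 ≈ 0.833900

step 1 [0.5y] bond c/2=31/800: DF=(7903641/8000000 − 31/800·(0))/(1+31/800) = 9511/10000 ≈ 0.951100
step 2 [1y] bond c/2=3/400: DF=(37317/40000 − 3/400·(0.951100))/(1+3/400) = 9189/10000 ≈ 0.918900
step 3 [1.5y] bond c/2=23/800: DF=(7762207/8000000 − 23/800·(0.951100+0.918900))/(1+23/800) = 8909/10000 ≈ 0.890900
step 4 [2y] bond c/2=3/160: DF=(1455939/1600000 − 3/160·(0.951100+0.918900+0.890900))/(1+3/160) = 1053/1250 ≈ 0.842400
step 5 [2.5y] bond c/2=19/800: DF=(1878567/2000000 − 19/800·(0.951100+0.918900+0.890900+0.842400))/(1+19/800) = 8339/10000 ≈ 0.833900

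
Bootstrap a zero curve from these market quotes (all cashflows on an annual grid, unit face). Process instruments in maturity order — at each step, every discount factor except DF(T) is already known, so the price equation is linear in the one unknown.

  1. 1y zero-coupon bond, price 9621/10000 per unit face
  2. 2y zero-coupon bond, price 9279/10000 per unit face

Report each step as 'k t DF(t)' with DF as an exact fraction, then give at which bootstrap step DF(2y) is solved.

1 1 9621/10000
2 2 9279/10000
DF(2y) is solved at step 2

step 1 [1y] zero: DF = P = 9621/10000 ≈ 0.962100
step 2 [2y] zero: DF = P = 9279/10000 ≈ 0.927900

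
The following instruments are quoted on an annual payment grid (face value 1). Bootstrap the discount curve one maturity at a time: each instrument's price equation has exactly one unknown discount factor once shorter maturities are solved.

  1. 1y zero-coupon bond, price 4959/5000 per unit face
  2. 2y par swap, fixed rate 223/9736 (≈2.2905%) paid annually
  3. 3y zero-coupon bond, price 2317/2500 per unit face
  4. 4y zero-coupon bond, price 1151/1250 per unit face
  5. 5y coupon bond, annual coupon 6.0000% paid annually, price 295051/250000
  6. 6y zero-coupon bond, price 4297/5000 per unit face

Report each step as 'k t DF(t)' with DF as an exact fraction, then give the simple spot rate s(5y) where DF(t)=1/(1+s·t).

1 1 4959/5000
2 2 4777/5000
3 3 2317/2500
4 4 1151/1250
5 5 4493/5000
6 6 4297/5000
s(5y) = (1/(4493/5000) − 1)/(5) = 507/22465 ≈ 2.2568%

step 1 [1y] zero: DF = P = 4959/5000 ≈ 0.991800
step 2 [2y] swap r/1=223/9736: DF=(1 − 223/9736·(0.991800))/(1+223/9736) = 4777/5000 ≈ 0.955400
step 3 [3y] zero: DF = P = 2317/2500 ≈ 0.926800
step 4 [4y] zero: DF = P = 1151/1250 ≈ 0.920800
step 5 [5y] bond c/1=3/50: DF=(295051/250000 − 3/50·(0.991800+0.955400+0.926800+0.920800))/(1+3/50) = 4493/5000 ≈ 0.898600
step 6 [6y] zero: DF = P = 4297/5000 ≈ 0.859400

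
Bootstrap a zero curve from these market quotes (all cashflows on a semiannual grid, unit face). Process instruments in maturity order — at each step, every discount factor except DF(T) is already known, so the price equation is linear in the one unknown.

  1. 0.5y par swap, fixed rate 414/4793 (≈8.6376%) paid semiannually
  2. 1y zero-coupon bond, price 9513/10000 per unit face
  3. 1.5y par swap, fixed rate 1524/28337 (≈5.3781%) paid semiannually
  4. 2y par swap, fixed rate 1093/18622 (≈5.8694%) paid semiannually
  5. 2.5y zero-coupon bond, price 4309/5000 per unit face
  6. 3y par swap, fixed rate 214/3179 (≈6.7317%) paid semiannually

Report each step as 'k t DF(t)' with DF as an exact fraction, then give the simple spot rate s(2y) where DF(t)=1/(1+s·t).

1 1/2 4793/5000
2 1 9513/10000
3 3/2 4619/5000
4 2 8907/10000
5 5/2 4309/5000
6 3 8181/10000
s(2y) = (1/(8907/10000) − 1)/(2) = 1093/17814 ≈ 6.1356%

step 1 [0.5y] swap r/2=207/4793: DF=(1 − 207/4793·(0))/(1+207/4793) = 4793/5000 ≈ 0.958600
step 2 [1y] zero: DF = P = 9513/10000 ≈ 0.951300
step 3 [1.5y] swap r/2=762/28337: DF=(1 − 762/28337·(0.958600+0.951300))/(1+762/28337) = 4619/5000 ≈ 0.923800
step 4 [2y] swap r/2=1093/37244: DF=(1 − 1093/37244·(0.958600+0.951300+0.923800))/(1+1093/37244) = 8907/10000 ≈ 0.890700
step 5 [2.5y] zero: DF = P = 4309/5000 ≈ 0.861800
step 6 [3y] swap r/2=107/3179: DF=(1 − 107/3179·(0.958600+0.951300+0.923800+0.890700+0.861800))/(1+107/3179) = 8181/10000 ≈ 0.818100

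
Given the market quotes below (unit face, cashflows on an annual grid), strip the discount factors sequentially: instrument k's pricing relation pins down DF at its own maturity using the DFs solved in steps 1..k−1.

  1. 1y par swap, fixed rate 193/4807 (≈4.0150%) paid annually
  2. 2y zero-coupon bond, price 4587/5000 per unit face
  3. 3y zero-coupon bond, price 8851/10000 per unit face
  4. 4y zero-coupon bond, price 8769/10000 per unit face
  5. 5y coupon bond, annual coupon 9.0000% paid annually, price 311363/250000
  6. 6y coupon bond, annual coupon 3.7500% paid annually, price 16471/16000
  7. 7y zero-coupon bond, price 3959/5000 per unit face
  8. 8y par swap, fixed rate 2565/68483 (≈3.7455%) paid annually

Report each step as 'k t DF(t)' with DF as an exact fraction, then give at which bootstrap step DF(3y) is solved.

step 1 [1y] swap r/1=193/4807: DF=(1 − 193/4807·(0))/(1+193/4807) = 4807/5000 ≈ 0.961400
step 2 [2y] zero: DF = P = 4587/5000 ≈ 0.917400
step 3 [3y] zero: DF = P = 8851/10000 ≈ 0.885100
step 4 [4y] zero: DF = P = 8769/10000 ≈ 0.876900
step 5 [5y] bond c/1=9/100: DF=(311363/250000 − 9/100·(0.961400+0.917400+0.885100+0.876900))/(1+9/100) = 421/500 ≈ 0.842000
step 6 [6y] bond c/1=3/80: DF=(16471/16000 − 3/80·(0.961400+0.917400+0.885100+0.876900+0.842000))/(1+3/80) = 4151/5000 ≈ 0.830200
step 7 [7y] zero: DF = P = 3959/5000 ≈ 0.791800
step 8 [8y] swap r/1=2565/68483: DF=(1 − 2565/68483·(0.961400+0.917400+0.885100+0.876900+0.842000+0.830200+0.791800))/(1+2565/68483) = 1487/2000 ≈ 0.743500

1 1 4807/5000
2 2 4587/5000
3 3 8851/10000
4 4 8769/10000
5 5 421/500
6 6 4151/5000
7 7 3959/5000
8 8 1487/2000
DF(3y) is solved at step 3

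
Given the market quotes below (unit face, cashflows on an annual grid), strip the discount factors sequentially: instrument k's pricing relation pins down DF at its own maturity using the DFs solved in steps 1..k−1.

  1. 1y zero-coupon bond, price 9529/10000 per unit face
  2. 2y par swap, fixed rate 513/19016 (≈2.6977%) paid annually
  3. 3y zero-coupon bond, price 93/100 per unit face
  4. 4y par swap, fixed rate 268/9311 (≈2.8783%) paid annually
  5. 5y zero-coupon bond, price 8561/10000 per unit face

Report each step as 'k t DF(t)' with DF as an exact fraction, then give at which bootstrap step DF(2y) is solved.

1 1 9529/10000
2 2 9487/10000
3 3 93/100
4 4 558/625
5 5 8561/10000
DF(2y) is solved at step 2

step 1 [1y] zero: DF = P = 9529/10000 ≈ 0.952900
step 2 [2y] swap r/1=513/19016: DF=(1 − 513/19016·(0.952900))/(1+513/19016) = 9487/10000 ≈ 0.948700
step 3 [3y] zero: DF = P = 93/100 ≈ 0.930000
step 4 [4y] swap r/1=268/9311: DF=(1 − 268/9311·(0.952900+0.948700+0.930000))/(1+268/9311) = 558/625 ≈ 0.892800
step 5 [5y] zero: DF = P = 8561/10000 ≈ 0.856100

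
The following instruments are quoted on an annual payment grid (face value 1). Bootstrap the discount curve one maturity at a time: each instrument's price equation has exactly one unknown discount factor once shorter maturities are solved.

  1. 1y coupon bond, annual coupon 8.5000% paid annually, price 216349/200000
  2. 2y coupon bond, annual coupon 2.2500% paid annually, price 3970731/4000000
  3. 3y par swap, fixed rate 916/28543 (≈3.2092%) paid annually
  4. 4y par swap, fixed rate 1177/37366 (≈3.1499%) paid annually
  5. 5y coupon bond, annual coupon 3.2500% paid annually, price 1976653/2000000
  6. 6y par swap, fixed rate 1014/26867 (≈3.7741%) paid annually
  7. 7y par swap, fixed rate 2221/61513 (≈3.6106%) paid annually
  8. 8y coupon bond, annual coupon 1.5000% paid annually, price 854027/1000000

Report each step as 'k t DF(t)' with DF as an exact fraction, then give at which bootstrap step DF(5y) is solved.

1 1 997/1000
2 2 9489/10000
3 3 2271/2500
4 4 8823/10000
5 5 2099/2500
6 6 1993/2500
7 7 7779/10000
8 8 1501/2000
DF(5y) is solved at step 5

step 1 [1y] bond c/1=17/200: DF=(216349/200000 − 17/200·(0))/(1+17/200) = 997/1000 ≈ 0.997000
step 2 [2y] bond c/1=9/400: DF=(3970731/4000000 − 9/400·(0.997000))/(1+9/400) = 9489/10000 ≈ 0.948900
step 3 [3y] swap r/1=916/28543: DF=(1 − 916/28543·(0.997000+0.948900))/(1+916/28543) = 2271/2500 ≈ 0.908400
step 4 [4y] swap r/1=1177/37366: DF=(1 − 1177/37366·(0.997000+0.948900+0.908400))/(1+1177/37366) = 8823/10000 ≈ 0.882300
step 5 [5y] bond c/1=13/400: DF=(1976653/2000000 − 13/400·(0.997000+0.948900+0.908400+0.882300))/(1+13/400) = 2099/2500 ≈ 0.839600
step 6 [6y] swap r/1=1014/26867: DF=(1 − 1014/26867·(0.997000+0.948900+0.908400+0.882300+0.839600))/(1+1014/26867) = 1993/2500 ≈ 0.797200
step 7 [7y] swap r/1=2221/61513: DF=(1 − 2221/61513·(0.997000+0.948900+0.908400+0.882300+0.839600+0.797200))/(1+2221/61513) = 7779/10000 ≈ 0.777900
step 8 [8y] bond c/1=3/200: DF=(854027/1000000 − 3/200·(0.997000+0.948900+0.908400+0.882300+0.839600+0.797200+0.777900))/(1+3/200) = 1501/2000 ≈ 0.750500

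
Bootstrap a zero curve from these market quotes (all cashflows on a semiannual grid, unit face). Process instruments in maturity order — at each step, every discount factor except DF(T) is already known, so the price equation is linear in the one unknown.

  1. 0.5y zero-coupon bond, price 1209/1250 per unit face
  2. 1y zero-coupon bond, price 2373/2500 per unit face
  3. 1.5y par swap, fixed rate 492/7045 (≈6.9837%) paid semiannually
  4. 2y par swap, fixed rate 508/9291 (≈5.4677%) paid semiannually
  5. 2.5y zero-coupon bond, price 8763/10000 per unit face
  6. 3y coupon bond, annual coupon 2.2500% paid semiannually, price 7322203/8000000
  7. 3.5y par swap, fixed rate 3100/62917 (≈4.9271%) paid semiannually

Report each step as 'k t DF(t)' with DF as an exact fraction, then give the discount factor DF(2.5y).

step 1 [0.5y] zero: DF = P = 1209/1250 ≈ 0.967200
step 2 [1y] zero: DF = P = 2373/2500 ≈ 0.949200
step 3 [1.5y] swap r/2=246/7045: DF=(1 − 246/7045·(0.967200+0.949200))/(1+246/7045) = 1127/1250 ≈ 0.901600
step 4 [2y] swap r/2=254/9291: DF=(1 − 254/9291·(0.967200+0.949200+0.901600))/(1+254/9291) = 1123/1250 ≈ 0.898400
step 5 [2.5y] zero: DF = P = 8763/10000 ≈ 0.876300
step 6 [3y] bond c/2=9/800: DF=(7322203/8000000 − 9/800·(0.967200+0.949200+0.901600+0.898400+0.876300))/(1+9/800) = 427/500 ≈ 0.854000
step 7 [3.5y] swap r/2=1550/62917: DF=(1 − 1550/62917·(0.967200+0.949200+0.901600+0.898400+0.876300+0.854000))/(1+1550/62917) = 169/200 ≈ 0.845000

1 1/2 1209/1250
2 1 2373/2500
3 3/2 1127/1250
4 2 1123/1250
5 5/2 8763/10000
6 3 427/500
7 7/2 169/200
DF(2.5y) = 8763/10000 ≈ 0.876300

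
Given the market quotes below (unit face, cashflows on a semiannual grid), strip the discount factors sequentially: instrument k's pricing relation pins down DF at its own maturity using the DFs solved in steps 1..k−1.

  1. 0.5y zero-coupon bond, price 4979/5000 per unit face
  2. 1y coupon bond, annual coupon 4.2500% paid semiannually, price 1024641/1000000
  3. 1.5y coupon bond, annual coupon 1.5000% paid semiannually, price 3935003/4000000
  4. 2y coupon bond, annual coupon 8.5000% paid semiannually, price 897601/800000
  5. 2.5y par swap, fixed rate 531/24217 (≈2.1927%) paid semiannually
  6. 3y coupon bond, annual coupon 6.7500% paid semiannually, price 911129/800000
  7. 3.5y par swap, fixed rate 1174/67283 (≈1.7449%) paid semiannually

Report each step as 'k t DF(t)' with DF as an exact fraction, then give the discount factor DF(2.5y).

step 1 [0.5y] zero: DF = P = 4979/5000 ≈ 0.995800
step 2 [1y] bond c/2=17/800: DF=(1024641/1000000 − 17/800·(0.995800))/(1+17/800) = 4913/5000 ≈ 0.982600
step 3 [1.5y] bond c/2=3/400: DF=(3935003/4000000 − 3/400·(0.995800+0.982600))/(1+3/400) = 9617/10000 ≈ 0.961700
step 4 [2y] bond c/2=17/400: DF=(897601/800000 − 17/400·(0.995800+0.982600+0.961700))/(1+17/400) = 2391/2500 ≈ 0.956400
step 5 [2.5y] swap r/2=531/48434: DF=(1 − 531/48434·(0.995800+0.982600+0.961700+0.956400))/(1+531/48434) = 9469/10000 ≈ 0.946900
step 6 [3y] bond c/2=27/800: DF=(911129/800000 − 27/800·(0.995800+0.982600+0.961700+0.956400+0.946900))/(1+27/800) = 2359/2500 ≈ 0.943600
step 7 [3.5y] swap r/2=587/67283: DF=(1 − 587/67283·(0.995800+0.982600+0.961700+0.956400+0.946900+0.943600))/(1+587/67283) = 9413/10000 ≈ 0.941300

1 1/2 4979/5000
2 1 4913/5000
3 3/2 9617/10000
4 2 2391/2500
5 5/2 9469/10000
6 3 2359/2500
7 7/2 9413/10000
DF(2.5y) = 9469/10000 ≈ 0.946900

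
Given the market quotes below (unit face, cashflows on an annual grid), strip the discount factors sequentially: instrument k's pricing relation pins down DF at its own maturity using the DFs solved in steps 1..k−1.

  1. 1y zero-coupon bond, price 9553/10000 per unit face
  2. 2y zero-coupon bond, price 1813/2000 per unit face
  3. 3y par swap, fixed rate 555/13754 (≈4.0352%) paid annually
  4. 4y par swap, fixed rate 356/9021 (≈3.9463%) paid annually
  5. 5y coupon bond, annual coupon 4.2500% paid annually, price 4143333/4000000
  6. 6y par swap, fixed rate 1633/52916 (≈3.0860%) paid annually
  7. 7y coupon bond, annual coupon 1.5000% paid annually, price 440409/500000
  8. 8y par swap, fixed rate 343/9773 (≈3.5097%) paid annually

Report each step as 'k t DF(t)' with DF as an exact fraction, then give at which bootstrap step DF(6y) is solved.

step 1 [1y] zero: DF = P = 9553/10000 ≈ 0.955300
step 2 [2y] zero: DF = P = 1813/2000 ≈ 0.906500
step 3 [3y] swap r/1=555/13754: DF=(1 − 555/13754·(0.955300+0.906500))/(1+555/13754) = 889/1000 ≈ 0.889000
step 4 [4y] swap r/1=356/9021: DF=(1 − 356/9021·(0.955300+0.906500+0.889000))/(1+356/9021) = 536/625 ≈ 0.857600
step 5 [5y] bond c/1=17/400: DF=(4143333/4000000 − 17/400·(0.955300+0.906500+0.889000+0.857600))/(1+17/400) = 1693/2000 ≈ 0.846500
step 6 [6y] swap r/1=1633/52916: DF=(1 − 1633/52916·(0.955300+0.906500+0.889000+0.857600+0.846500))/(1+1633/52916) = 8367/10000 ≈ 0.836700
step 7 [7y] bond c/1=3/200: DF=(440409/500000 − 3/200·(0.955300+0.906500+0.889000+0.857600+0.846500+0.836700))/(1+3/200) = 987/1250 ≈ 0.789600
step 8 [8y] swap r/1=343/9773: DF=(1 − 343/9773·(0.955300+0.906500+0.889000+0.857600+0.846500+0.836700+0.789600))/(1+343/9773) = 7599/10000 ≈ 0.759900

1 1 9553/10000
2 2 1813/2000
3 3 889/1000
4 4 536/625
5 5 1693/2000
6 6 8367/10000
7 7 987/1250
8 8 7599/10000
DF(6y) is solved at step 6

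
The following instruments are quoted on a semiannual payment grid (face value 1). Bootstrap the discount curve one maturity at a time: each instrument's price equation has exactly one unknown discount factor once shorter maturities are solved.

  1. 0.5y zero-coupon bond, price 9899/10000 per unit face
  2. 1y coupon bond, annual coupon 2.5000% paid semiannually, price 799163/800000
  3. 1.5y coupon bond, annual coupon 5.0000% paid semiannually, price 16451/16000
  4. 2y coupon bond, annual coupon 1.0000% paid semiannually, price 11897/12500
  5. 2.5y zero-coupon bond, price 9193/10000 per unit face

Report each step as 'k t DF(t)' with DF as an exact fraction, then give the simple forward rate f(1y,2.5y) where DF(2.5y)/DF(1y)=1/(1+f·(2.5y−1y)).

1 1/2 9899/10000
2 1 609/625
3 3/2 597/625
4 2 373/400
5 5/2 9193/10000
f(1y,2.5y) = ((609/625)/(9193/10000) − 1)/(3/2) = 38/951 ≈ 3.9958%

step 1 [0.5y] zero: DF = P = 9899/10000 ≈ 0.989900
step 2 [1y] bond c/2=1/80: DF=(799163/800000 − 1/80·(0.989900))/(1+1/80) = 609/625 ≈ 0.974400
step 3 [1.5y] bond c/2=1/40: DF=(16451/16000 − 1/40·(0.989900+0.974400))/(1+1/40) = 597/625 ≈ 0.955200
step 4 [2y] bond c/2=1/200: DF=(11897/12500 − 1/200·(0.989900+0.974400+0.955200))/(1+1/200) = 373/400 ≈ 0.932500
step 5 [2.5y] zero: DF = P = 9193/10000 ≈ 0.919300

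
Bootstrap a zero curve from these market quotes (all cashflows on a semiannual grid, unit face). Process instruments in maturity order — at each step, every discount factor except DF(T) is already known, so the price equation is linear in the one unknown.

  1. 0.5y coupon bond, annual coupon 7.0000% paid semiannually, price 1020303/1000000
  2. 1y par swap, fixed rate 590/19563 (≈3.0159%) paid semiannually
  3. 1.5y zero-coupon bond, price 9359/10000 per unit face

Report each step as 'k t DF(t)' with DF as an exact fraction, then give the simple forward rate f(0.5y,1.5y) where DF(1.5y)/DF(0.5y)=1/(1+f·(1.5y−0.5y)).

step 1 [0.5y] bond c/2=7/200: DF=(1020303/1000000 − 7/200·(0))/(1+7/200) = 4929/5000 ≈ 0.985800
step 2 [1y] swap r/2=295/19563: DF=(1 − 295/19563·(0.985800))/(1+295/19563) = 1941/2000 ≈ 0.970500
step 3 [1.5y] zero: DF = P = 9359/10000 ≈ 0.935900

1 1/2 4929/5000
2 1 1941/2000
3 3/2 9359/10000
f(0.5y,1.5y) = ((4929/5000)/(9359/10000) − 1)/(1) = 499/9359 ≈ 5.3318%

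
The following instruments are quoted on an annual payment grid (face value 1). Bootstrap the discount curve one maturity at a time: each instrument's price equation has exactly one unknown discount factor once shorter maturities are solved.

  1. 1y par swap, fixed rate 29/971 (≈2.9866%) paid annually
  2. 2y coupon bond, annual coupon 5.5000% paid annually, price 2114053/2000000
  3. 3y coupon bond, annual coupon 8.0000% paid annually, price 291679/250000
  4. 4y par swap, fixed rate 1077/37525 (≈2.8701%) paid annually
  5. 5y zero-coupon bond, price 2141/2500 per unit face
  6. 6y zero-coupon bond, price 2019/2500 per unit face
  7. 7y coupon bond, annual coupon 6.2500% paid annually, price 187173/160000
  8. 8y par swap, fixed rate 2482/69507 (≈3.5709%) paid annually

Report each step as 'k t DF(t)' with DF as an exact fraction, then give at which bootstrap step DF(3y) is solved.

step 1 [1y] swap r/1=29/971: DF=(1 − 29/971·(0))/(1+29/971) = 971/1000 ≈ 0.971000
step 2 [2y] bond c/1=11/200: DF=(2114053/2000000 − 11/200·(0.971000))/(1+11/200) = 9513/10000 ≈ 0.951300
step 3 [3y] bond c/1=2/25: DF=(291679/250000 − 2/25·(0.971000+0.951300))/(1+2/25) = 9379/10000 ≈ 0.937900
step 4 [4y] swap r/1=1077/37525: DF=(1 − 1077/37525·(0.971000+0.951300+0.937900))/(1+1077/37525) = 8923/10000 ≈ 0.892300
step 5 [5y] zero: DF = P = 2141/2500 ≈ 0.856400
step 6 [6y] zero: DF = P = 2019/2500 ≈ 0.807600
step 7 [7y] bond c/1=1/16: DF=(187173/160000 − 1/16·(0.971000+0.951300+0.937900+0.892300+0.856400+0.807600))/(1+1/16) = 489/625 ≈ 0.782400
step 8 [8y] swap r/1=2482/69507: DF=(1 − 2482/69507·(0.971000+0.951300+0.937900+0.892300+0.856400+0.807600+0.782400))/(1+2482/69507) = 3759/5000 ≈ 0.751800

1 1 971/1000
2 2 9513/10000
3 3 9379/10000
4 4 8923/10000
5 5 2141/2500
6 6 2019/2500
7 7 489/625
8 8 3759/5000
DF(3y) is solved at step 3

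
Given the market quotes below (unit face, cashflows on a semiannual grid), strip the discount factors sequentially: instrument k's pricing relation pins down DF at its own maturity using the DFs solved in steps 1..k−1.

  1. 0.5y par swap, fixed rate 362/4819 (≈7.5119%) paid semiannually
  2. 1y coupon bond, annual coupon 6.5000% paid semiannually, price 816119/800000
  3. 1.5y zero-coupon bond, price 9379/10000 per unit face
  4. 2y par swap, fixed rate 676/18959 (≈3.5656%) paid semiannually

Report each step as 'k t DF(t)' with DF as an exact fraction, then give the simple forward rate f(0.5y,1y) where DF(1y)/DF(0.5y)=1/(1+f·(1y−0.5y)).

step 1 [0.5y] swap r/2=181/4819: DF=(1 − 181/4819·(0))/(1+181/4819) = 4819/5000 ≈ 0.963800
step 2 [1y] bond c/2=13/400: DF=(816119/800000 − 13/400·(0.963800))/(1+13/400) = 9577/10000 ≈ 0.957700
step 3 [1.5y] zero: DF = P = 9379/10000 ≈ 0.937900
step 4 [2y] swap r/2=338/18959: DF=(1 − 338/18959·(0.963800+0.957700+0.937900))/(1+338/18959) = 2331/2500 ≈ 0.932400

1 1/2 4819/5000
2 1 9577/10000
3 3/2 9379/10000
4 2 2331/2500
f(0.5y,1y) = ((4819/5000)/(9577/10000) − 1)/(1/2) = 2/157 ≈ 1.2739%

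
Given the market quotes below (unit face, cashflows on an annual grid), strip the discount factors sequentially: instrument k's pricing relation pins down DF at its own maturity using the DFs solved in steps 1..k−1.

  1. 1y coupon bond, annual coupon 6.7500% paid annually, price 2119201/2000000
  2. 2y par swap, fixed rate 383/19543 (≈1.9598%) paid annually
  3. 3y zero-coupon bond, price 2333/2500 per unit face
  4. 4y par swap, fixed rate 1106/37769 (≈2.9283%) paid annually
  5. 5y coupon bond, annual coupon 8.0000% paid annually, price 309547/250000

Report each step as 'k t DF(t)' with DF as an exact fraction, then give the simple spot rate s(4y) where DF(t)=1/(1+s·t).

1 1 4963/5000
2 2 9617/10000
3 3 2333/2500
4 4 4447/5000
5 5 8667/10000
s(4y) = (1/(4447/5000) − 1)/(4) = 553/17788 ≈ 3.1088%

step 1 [1y] bond c/1=27/400: DF=(2119201/2000000 − 27/400·(0))/(1+27/400) = 4963/5000 ≈ 0.992600
step 2 [2y] swap r/1=383/19543: DF=(1 − 383/19543·(0.992600))/(1+383/19543) = 9617/10000 ≈ 0.961700
step 3 [3y] zero: DF = P = 2333/2500 ≈ 0.933200
step 4 [4y] swap r/1=1106/37769: DF=(1 − 1106/37769·(0.992600+0.961700+0.933200))/(1+1106/37769) = 4447/5000 ≈ 0.889400
step 5 [5y] bond c/1=2/25: DF=(309547/250000 − 2/25·(0.992600+0.961700+0.933200+0.889400))/(1+2/25) = 8667/10000 ≈ 0.866700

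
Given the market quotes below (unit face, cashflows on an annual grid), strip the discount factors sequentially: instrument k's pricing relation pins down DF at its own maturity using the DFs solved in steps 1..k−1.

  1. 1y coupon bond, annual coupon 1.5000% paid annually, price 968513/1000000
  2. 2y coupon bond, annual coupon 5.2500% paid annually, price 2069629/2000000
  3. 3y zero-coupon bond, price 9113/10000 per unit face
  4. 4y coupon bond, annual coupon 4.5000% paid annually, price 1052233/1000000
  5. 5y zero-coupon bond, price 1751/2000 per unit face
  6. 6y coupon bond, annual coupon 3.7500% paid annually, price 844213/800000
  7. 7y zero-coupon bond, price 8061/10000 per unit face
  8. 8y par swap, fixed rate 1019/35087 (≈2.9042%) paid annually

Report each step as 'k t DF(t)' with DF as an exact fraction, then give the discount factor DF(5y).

step 1 [1y] bond c/1=3/200: DF=(968513/1000000 − 3/200·(0))/(1+3/200) = 4771/5000 ≈ 0.954200
step 2 [2y] bond c/1=21/400: DF=(2069629/2000000 − 21/400·(0.954200))/(1+21/400) = 2339/2500 ≈ 0.935600
step 3 [3y] zero: DF = P = 9113/10000 ≈ 0.911300
step 4 [4y] bond c/1=9/200: DF=(1052233/1000000 − 9/200·(0.954200+0.935600+0.911300))/(1+9/200) = 8863/10000 ≈ 0.886300
step 5 [5y] zero: DF = P = 1751/2000 ≈ 0.875500
step 6 [6y] bond c/1=3/80: DF=(844213/800000 − 3/80·(0.954200+0.935600+0.911300+0.886300+0.875500))/(1+3/80) = 4261/5000 ≈ 0.852200
step 7 [7y] zero: DF = P = 8061/10000 ≈ 0.806100
step 8 [8y] swap r/1=1019/35087: DF=(1 − 1019/35087·(0.954200+0.935600+0.911300+0.886300+0.875500+0.852200+0.806100))/(1+1019/35087) = 3981/5000 ≈ 0.796200

1 1 4771/5000
2 2 2339/2500
3 3 9113/10000
4 4 8863/10000
5 5 1751/2000
6 6 4261/5000
7 7 8061/10000
8 8 3981/5000
DF(5y) = 1751/2000 ≈ 0.875500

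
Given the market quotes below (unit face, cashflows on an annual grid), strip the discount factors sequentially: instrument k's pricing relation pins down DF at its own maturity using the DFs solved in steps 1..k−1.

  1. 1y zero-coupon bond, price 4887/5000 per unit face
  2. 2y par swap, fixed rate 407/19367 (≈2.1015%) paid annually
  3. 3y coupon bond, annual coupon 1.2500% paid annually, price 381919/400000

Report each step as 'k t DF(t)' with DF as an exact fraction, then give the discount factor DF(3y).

1 1 4887/5000
2 2 9593/10000
3 3 9191/10000
DF(3y) = 9191/10000 ≈ 0.919100

step 1 [1y] zero: DF = P = 4887/5000 ≈ 0.977400
step 2 [2y] swap r/1=407/19367: DF=(1 − 407/19367·(0.977400))/(1+407/19367) = 9593/10000 ≈ 0.959300
step 3 [3y] bond c/1=1/80: DF=(381919/400000 − 1/80·(0.977400+0.959300))/(1+1/80) = 9191/10000 ≈ 0.919100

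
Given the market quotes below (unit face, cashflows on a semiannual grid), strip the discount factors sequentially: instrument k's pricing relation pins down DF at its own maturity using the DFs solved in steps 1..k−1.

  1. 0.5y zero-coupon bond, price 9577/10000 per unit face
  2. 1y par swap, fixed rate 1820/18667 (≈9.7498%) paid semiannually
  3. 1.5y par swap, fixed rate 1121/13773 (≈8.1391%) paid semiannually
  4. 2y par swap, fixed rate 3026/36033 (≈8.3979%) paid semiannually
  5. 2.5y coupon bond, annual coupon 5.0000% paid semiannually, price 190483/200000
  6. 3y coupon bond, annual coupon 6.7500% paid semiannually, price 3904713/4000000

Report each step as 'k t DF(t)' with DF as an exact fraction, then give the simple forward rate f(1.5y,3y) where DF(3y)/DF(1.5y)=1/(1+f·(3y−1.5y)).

step 1 [0.5y] zero: DF = P = 9577/10000 ≈ 0.957700
step 2 [1y] swap r/2=910/18667: DF=(1 − 910/18667·(0.957700))/(1+910/18667) = 909/1000 ≈ 0.909000
step 3 [1.5y] swap r/2=1121/27546: DF=(1 − 1121/27546·(0.957700+0.909000))/(1+1121/27546) = 8879/10000 ≈ 0.887900
step 4 [2y] swap r/2=1513/36033: DF=(1 − 1513/36033·(0.957700+0.909000+0.887900))/(1+1513/36033) = 8487/10000 ≈ 0.848700
step 5 [2.5y] bond c/2=1/40: DF=(190483/200000 − 1/40·(0.957700+0.909000+0.887900+0.848700))/(1+1/40) = 8413/10000 ≈ 0.841300
step 6 [3y] bond c/2=27/800: DF=(3904713/4000000 − 27/800·(0.957700+0.909000+0.887900+0.848700+0.841300))/(1+27/800) = 999/1250 ≈ 0.799200

1 1/2 9577/10000
2 1 909/1000
3 3/2 8879/10000
4 2 8487/10000
5 5/2 8413/10000
6 3 999/1250
f(1.5y,3y) = ((8879/10000)/(999/1250) − 1)/(3/2) = 887/11988 ≈ 7.3991%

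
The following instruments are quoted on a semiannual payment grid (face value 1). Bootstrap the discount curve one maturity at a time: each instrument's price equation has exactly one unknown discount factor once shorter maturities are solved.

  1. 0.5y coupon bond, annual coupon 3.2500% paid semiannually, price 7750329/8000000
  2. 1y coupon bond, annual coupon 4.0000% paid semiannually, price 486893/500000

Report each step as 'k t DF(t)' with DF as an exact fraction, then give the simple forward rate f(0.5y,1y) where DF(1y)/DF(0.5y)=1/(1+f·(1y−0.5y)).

step 1 [0.5y] bond c/2=13/800: DF=(7750329/8000000 − 13/800·(0))/(1+13/800) = 9533/10000 ≈ 0.953300
step 2 [1y] bond c/2=1/50: DF=(486893/500000 − 1/50·(0.953300))/(1+1/50) = 117/125 ≈ 0.936000

1 1/2 9533/10000
2 1 117/125
f(0.5y,1y) = ((9533/10000)/(117/125) − 1)/(1/2) = 173/4680 ≈ 3.6966%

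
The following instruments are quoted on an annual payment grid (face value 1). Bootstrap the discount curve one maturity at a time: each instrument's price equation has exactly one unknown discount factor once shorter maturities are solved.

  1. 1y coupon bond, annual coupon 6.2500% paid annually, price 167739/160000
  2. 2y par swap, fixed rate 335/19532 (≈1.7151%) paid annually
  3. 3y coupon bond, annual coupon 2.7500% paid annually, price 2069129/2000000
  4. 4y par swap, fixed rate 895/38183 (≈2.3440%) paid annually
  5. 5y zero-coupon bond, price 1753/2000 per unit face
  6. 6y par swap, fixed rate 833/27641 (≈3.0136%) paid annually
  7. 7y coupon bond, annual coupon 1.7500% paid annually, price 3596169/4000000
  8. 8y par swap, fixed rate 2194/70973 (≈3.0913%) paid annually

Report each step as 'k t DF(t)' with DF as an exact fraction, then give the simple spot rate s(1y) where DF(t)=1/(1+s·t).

1 1 9867/10000
2 2 1933/2000
3 3 4773/5000
4 4 1821/2000
5 5 1753/2000
6 6 4167/5000
7 7 1577/2000
8 8 3903/5000
s(1y) = (1/(9867/10000) − 1)/(1) = 133/9867 ≈ 1.3479%

step 1 [1y] bond c/1=1/16: DF=(167739/160000 − 1/16·(0))/(1+1/16) = 9867/10000 ≈ 0.986700
step 2 [2y] swap r/1=335/19532: DF=(1 − 335/19532·(0.986700))/(1+335/19532) = 1933/2000 ≈ 0.966500
step 3 [3y] bond c/1=11/400: DF=(2069129/2000000 − 11/400·(0.986700+0.966500))/(1+11/400) = 4773/5000 ≈ 0.954600
step 4 [4y] swap r/1=895/38183: DF=(1 − 895/38183·(0.986700+0.966500+0.954600))/(1+895/38183) = 1821/2000 ≈ 0.910500
step 5 [5y] zero: DF = P = 1753/2000 ≈ 0.876500
step 6 [6y] swap r/1=833/27641: DF=(1 − 833/27641·(0.986700+0.966500+0.954600+0.910500+0.876500))/(1+833/27641) = 4167/5000 ≈ 0.833400
step 7 [7y] bond c/1=7/400: DF=(3596169/4000000 − 7/400·(0.986700+0.966500+0.954600+0.910500+0.876500+0.833400))/(1+7/400) = 1577/2000 ≈ 0.788500
step 8 [8y] swap r/1=2194/70973: DF=(1 − 2194/70973·(0.986700+0.966500+0.954600+0.910500+0.876500+0.833400+0.788500))/(1+2194/70973) = 3903/5000 ≈ 0.780600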